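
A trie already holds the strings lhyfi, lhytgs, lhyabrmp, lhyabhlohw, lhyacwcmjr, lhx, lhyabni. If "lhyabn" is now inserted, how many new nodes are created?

"lhyabn" is already a full path in the trie; only an end-marker is added.
No new nodes are needed: 0.

0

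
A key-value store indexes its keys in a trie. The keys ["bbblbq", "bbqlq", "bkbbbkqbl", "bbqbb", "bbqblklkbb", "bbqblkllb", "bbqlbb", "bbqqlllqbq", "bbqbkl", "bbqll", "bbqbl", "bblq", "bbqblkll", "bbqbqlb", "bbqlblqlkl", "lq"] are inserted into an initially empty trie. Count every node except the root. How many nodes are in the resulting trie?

Trace insertions, counting only characters that open a new branch:
  "bbblbq" → 6 new (b, b, b, l, b, q)
  "bbqlq" → prefix "bb" already present; 3 new (q, l, q)
  "bkbbbkqbl" → prefix "b" already present; 8 new (k, b, b, b, k, q, b, l)
  "bbqbb" → prefix "bbq" already present; 2 new (b, b)
  "bbqblklkbb" → prefix "bbqb" already present; 6 new (l, k, l, k, b, b)
  "bbqblkllb" → prefix "bbqblkl" already present; 2 new (l, b)
  "bbqlbb" → prefix "bbql" already present; 2 new (b, b)
  "bbqqlllqbq" → prefix "bbq" already present; 7 new (q, l, l, l, q, b, q)
  "bbqbkl" → prefix "bbqb" already present; 2 new (k, l)
  "bbqll" → prefix "bbql" already present; 1 new (l)
  "bbqbl" → prefix "bbqbl" already present; 0 new (none)
  "bblq" → prefix "bb" already present; 2 new (l, q)
  "bbqblkll" → prefix "bbqblkll" already present; 0 new (none)
  "bbqbqlb" → prefix "bbqb" already present; 3 new (q, l, b)
  "bbqlblqlkl" → prefix "bbqlb" already present; 5 new (l, q, l, k, l)
  "lq" → 2 new (l, q)
Total nodes = 6 + 3 + 8 + 2 + 6 + 2 + 2 + 7 + 2 + 1 + 0 + 2 + 0 + 3 + 5 + 2 = 51

51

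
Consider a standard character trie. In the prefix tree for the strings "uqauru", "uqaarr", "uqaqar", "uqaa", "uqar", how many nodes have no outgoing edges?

4

A leaf is a node with no children — equivalently, the end of a word that is not a proper prefix of any other stored word.
Those words: "uqaarr", "uqaqar", "uqar", "uqauru"
Leaf count: 4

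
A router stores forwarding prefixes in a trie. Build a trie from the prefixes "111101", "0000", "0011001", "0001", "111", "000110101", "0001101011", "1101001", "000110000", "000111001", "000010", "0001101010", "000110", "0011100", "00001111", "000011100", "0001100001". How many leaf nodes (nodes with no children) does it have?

11

A leaf is a node with no children — equivalently, the end of a word that is not a proper prefix of any other stored word.
Those words: "000010", "000011100", "00001111", "0001100001", "0001101010", "0001101011", "000111001", "0011001", "0011100", "1101001", "111101"
Leaf count: 11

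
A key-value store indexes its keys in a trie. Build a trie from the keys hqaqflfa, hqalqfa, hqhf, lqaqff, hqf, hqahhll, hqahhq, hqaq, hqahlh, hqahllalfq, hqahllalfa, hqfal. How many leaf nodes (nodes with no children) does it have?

Leaves are exactly the stored words that no other stored word extends.
Those words: "hqahhll", "hqahhq", "hqahlh", "hqahllalfa", "hqahllalfq", "hqalqfa", "hqaqflfa", "hqfal", "hqhf", "lqaqff"
Leaf count: 10

10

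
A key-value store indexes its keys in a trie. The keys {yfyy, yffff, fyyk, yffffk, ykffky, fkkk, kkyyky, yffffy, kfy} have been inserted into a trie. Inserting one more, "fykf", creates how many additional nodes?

2

The longest prefix of "fykf" already in the trie is "fy" (length 2).
New nodes needed: |"fykf"| − 2 = 4 − 2 = 2.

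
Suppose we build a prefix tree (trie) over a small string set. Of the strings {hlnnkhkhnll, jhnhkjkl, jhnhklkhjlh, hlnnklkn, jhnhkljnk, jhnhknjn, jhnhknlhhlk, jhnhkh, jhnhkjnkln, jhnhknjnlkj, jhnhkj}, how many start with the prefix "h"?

Filter for entries beginning with "h":
Words under "h": hlnnkhkhnll, hlnnklkn
Count: 2

2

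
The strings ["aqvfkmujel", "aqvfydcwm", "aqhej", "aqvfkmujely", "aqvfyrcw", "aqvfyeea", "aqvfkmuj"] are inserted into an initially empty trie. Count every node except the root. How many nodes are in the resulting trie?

Count nodes per top-level branch (shared prefixes stored once):
  'a'-branch (aqhej, aqvfkmuj, aqvfkmujel, aqvfkmujely, aqvfydcwm, aqvfyeea, aqvfyrcw): 25 nodes
Sum: 25

25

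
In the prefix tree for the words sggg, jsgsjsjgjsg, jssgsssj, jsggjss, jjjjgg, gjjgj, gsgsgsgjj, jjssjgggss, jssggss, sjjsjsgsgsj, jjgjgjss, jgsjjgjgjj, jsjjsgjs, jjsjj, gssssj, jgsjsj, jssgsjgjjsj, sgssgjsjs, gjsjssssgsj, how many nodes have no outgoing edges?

Leaves are exactly the stored words that no other stored word extends.
Those words: "gjjgj", "gjsjssssgsj", "gsgsgsgjj", "gssssj", "jgsjjgjgjj", "jgsjsj", "jjgjgjss", "jjjjgg", "jjsjj", "jjssjgggss", "jsggjss", "jsgsjsjgjsg", "jsjjsgjs", "jssggss", "jssgsjgjjsj", "jssgsssj", "sggg", "sgssgjsjs", "sjjsjsgsgsj"
Leaf count: 19

19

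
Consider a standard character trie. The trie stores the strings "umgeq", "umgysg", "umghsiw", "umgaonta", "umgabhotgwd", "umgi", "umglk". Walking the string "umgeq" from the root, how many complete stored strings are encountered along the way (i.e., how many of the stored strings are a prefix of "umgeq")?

1

Traverse "umgeq" character by character; count nodes along the way that are marked as word ends.
Prefixes of the query that are stored words: "umgeq"
Count: 1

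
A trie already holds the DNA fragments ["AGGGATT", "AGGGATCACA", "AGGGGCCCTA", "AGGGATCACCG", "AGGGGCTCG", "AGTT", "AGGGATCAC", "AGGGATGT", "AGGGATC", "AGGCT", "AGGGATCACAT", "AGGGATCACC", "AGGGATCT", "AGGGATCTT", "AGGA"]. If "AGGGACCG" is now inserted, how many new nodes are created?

3

Walking "AGGGACCG" from the root, the first 5 characters ("AGGGA") follow existing edges; "C" is the first miss.
Each of the 3 remaining characters creates one node.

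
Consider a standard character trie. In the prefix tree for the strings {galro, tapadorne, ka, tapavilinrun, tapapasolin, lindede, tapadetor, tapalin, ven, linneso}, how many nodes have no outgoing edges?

10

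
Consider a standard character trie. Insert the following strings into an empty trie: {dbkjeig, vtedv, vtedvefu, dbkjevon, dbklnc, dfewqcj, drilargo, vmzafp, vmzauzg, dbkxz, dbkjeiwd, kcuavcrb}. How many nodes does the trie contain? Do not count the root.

Insert word by word; a character creates a node only if that edge doesn't already exist:
  "dbkjeig" → 7 new (d, b, k, j, e, i, g)
  "vtedv" → 5 new (v, t, e, d, v)
  "vtedvefu" → prefix "vtedv" already present; 3 new (e, f, u)
  "dbkjevon" → prefix "dbkje" already present; 3 new (v, o, n)
  "dbklnc" → prefix "dbk" already present; 3 new (l, n, c)
  "dfewqcj" → prefix "d" already present; 6 new (f, e, w, q, c, j)
  "drilargo" → prefix "d" already present; 7 new (r, i, l, a, r, g, o)
  "vmzafp" → prefix "v" already present; 5 new (m, z, a, f, p)
  "vmzauzg" → prefix "vmza" already present; 3 new (u, z, g)
  "dbkxz" → prefix "dbk" already present; 2 new (x, z)
  "dbkjeiwd" → prefix "dbkjei" already present; 2 new (w, d)
  "kcuavcrb" → 8 new (k, c, u, a, v, c, r, b)
Total nodes = 7 + 5 + 3 + 3 + 3 + 6 + 7 + 5 + 3 + 2 + 2 + 8 = 54

54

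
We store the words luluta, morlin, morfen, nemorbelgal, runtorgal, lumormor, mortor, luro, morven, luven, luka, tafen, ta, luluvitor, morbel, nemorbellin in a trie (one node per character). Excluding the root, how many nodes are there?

Count nodes per top-level branch (shared prefixes stored once):
  'l'-branch (luka, luluta, luluvitor, lumormor, luro, luven): 24 nodes
  'm'-branch (morbel, morfen, morlin, mortor, morven): 18 nodes
  'n'-branch (nemorbelgal, nemorbellin): 14 nodes
  'r'-branch (runtorgal): 9 nodes
  't'-branch (ta, tafen): 5 nodes
Sum: 70

70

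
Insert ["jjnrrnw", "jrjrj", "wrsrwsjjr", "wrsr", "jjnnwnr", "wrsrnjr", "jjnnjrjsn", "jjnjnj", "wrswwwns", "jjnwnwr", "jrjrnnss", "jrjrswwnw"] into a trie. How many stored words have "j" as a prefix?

8

Traverse to the node for "j", then collect every word in that subtree.
Matches: "jjnjnj", "jjnnjrjsn", "jjnnwnr", "jjnrrnw", "jjnwnwr", "jrjrj", "jrjrnnss", "jrjrswwnw"
Count: 8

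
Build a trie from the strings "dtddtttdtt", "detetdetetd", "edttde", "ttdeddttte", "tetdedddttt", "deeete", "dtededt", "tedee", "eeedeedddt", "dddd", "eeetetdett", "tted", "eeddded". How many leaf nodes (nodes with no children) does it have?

13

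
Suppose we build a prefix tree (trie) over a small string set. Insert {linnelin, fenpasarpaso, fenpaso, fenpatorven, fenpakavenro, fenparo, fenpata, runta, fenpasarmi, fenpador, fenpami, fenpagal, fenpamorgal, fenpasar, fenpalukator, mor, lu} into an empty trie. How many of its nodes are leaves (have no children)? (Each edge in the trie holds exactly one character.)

16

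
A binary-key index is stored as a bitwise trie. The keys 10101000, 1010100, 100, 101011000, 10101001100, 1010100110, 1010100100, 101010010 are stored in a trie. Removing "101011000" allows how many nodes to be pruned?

4

A node on "101011000"'s path can go only if nothing else ends at it or branches off below it.
The suffix "1000" (4 nodes) is used only by "101011000"; the node for "10101" still has the child "0", so pruning stops there.
Nodes removed: 4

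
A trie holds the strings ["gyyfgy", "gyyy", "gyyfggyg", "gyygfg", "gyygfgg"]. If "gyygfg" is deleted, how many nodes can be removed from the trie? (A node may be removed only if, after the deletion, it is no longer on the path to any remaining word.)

0

Walk "gyygfg" from the leaf back toward the root, removing each node that no remaining word uses.
Every node on "gyygfg" is still needed (e.g. by "gyygfgg"), so nothing is freed.
Nodes removed: 0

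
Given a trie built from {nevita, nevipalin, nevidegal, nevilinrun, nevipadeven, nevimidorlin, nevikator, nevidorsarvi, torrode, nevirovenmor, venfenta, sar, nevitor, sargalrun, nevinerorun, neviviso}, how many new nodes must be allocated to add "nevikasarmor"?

6

The longest prefix of "nevikasarmor" already in the trie is "nevika" (length 6).
Each of the 6 remaining characters creates one node.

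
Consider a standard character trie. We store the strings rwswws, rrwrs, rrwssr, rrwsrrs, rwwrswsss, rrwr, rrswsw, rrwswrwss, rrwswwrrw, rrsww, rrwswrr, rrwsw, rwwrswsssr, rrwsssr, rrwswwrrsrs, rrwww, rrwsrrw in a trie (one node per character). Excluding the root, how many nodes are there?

47

Count nodes per top-level branch (shared prefixes stored once):
  'r'-branch (rrswsw, rrsww, rrwr, rrwrs, rrwsrrs, rrwsrrw, rrwssr, rrwsssr, rrwsw, rrwswrr, rrwswrwss, rrwswwrrsrs, rrwswwrrw, rrwww, rwswws, rwwrswsss, rwwrswsssr): 47 nodes
Sum: 47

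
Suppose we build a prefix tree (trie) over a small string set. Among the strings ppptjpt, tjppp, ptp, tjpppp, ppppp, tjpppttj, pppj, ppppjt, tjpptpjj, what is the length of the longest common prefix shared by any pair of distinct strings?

Look for the deepest trie node that still has at least two words in its subtree.
"tjppp" and "tjpppp" agree on "tjppp" (5 characters) before diverging; nothing deeper is shared.
Longest shared-prefix length: 5

5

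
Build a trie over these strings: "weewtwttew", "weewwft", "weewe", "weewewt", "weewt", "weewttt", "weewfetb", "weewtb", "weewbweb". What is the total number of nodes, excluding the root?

Trie structure (* marks end of a word):
(root)
└─ w
   └─ e
      └─ e
         └─ w
            ├─ b
            │  └─ w
            │     └─ e
            │        └─ b *
            ├─ e *
            │  └─ w
            │     └─ t *
            ├─ f
            │  └─ e
            │     └─ t
            │        └─ b *
            ├─ t *
            │  ├─ b *
            │  ├─ t
            │  │  └─ t *
            │  └─ w
            │     └─ t
            │        └─ t
            │           └─ e
            │              └─ w *
            └─ w
               └─ f
                  └─ t *
Counting every labelled node above: 27.

27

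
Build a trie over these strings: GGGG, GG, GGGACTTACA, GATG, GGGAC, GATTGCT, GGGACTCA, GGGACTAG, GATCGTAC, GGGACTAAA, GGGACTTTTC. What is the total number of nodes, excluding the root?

Trie structure (* marks end of a word):
(root)
└─ G
   ├─ A
   │  └─ T
   │     ├─ C
   │     │  └─ G
   │     │     └─ T
   │     │        └─ A
   │     │           └─ C *
   │     ├─ G *
   │     └─ T
   │        └─ G
   │           └─ C
   │              └─ T *
   └─ G *
      └─ G
         ├─ A
         │  └─ C *
         │     └─ T
         │        ├─ A
         │        │  ├─ A
         │        │  │  └─ A *
         │        │  └─ G *
         │        ├─ C
         │        │  └─ A *
         │        └─ T
         │           ├─ A
         │           │  └─ C
         │           │     └─ A *
         │           └─ T
         │              └─ T
         │                 └─ C *
         └─ G *
Counting every labelled node above: 32.

32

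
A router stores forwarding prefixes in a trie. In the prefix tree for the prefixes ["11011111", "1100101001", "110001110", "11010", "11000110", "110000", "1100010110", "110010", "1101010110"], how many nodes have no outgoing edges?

7

A leaf is a node with no children — equivalently, the end of a word that is not a proper prefix of any other stored word.
Those words: "110000", "1100010110", "11000110", "110001110", "1100101001", "1101010110", "11011111"
Leaf count: 7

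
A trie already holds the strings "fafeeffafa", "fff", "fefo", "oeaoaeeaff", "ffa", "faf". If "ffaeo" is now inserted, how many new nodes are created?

Walking "ffaeo" from the root, the first 3 characters ("ffa") follow existing edges; "e" is the first miss.
Each of the 2 remaining characters creates one node.

2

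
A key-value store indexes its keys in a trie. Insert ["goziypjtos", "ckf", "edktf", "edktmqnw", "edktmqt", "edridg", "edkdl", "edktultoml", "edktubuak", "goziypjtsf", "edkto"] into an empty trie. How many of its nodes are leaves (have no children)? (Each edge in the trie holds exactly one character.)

A leaf is a node with no children — equivalently, the end of a word that is not a proper prefix of any other stored word.
Those words: "ckf", "edkdl", "edktf", "edktmqnw", "edktmqt", "edkto", "edktubuak", "edktultoml", "edridg", "goziypjtos", "goziypjtsf"
Leaf count: 11

11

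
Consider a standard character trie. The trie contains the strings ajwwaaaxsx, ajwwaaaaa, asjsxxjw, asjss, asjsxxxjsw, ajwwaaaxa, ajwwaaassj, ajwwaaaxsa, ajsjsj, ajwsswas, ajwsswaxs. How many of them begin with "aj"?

8

Filter for entries beginning with "aj":
Matches: "ajsjsj", "ajwsswas", "ajwsswaxs", "ajwwaaaaa", "ajwwaaassj", "ajwwaaaxa", "ajwwaaaxsa", "ajwwaaaxsx"
Count: 8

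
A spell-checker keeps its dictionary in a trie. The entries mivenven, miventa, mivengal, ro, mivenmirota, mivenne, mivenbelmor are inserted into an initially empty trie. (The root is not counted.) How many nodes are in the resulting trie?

29

Trie structure (* marks end of a word):
(root)
├─ m
│  └─ i
│     └─ v
│        └─ e
│           └─ n
│              ├─ b
│              │  └─ e
│              │     └─ l
│              │        └─ m
│              │           └─ o
│              │              └─ r *
│              ├─ g
│              │  └─ a
│              │     └─ l *
│              ├─ m
│              │  └─ i
│              │     └─ r
│              │        └─ o
│              │           └─ t
│              │              └─ a *
│              ├─ n
│              │  └─ e *
│              ├─ t
│              │  └─ a *
│              └─ v
│                 └─ e
│                    └─ n *
└─ r
   └─ o *
Counting every labelled node above: 29.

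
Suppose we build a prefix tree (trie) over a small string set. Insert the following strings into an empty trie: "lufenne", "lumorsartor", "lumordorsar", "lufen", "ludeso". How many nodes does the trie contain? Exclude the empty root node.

26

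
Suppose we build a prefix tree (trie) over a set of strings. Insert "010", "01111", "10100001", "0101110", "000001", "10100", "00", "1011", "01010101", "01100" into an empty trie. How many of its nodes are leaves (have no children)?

7

Leaves are exactly the stored words that no other stored word extends.
Those words: "000001", "01010101", "0101110", "01100", "01111", "10100001", "1011"
Leaf count: 7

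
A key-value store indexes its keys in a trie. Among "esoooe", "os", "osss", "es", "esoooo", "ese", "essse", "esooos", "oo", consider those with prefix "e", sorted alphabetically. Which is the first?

Words with prefix "e", in lexicographic order: "es", "ese", "esoooe", "esoooo", "esooos", "essse"
The 1st is es.

es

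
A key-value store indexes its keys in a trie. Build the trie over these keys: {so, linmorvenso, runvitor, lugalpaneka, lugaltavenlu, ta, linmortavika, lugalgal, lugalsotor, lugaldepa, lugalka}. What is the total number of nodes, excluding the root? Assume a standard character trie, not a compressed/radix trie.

Insert word by word; a character creates a node only if that edge doesn't already exist:
  "so" → 2 new (s, o)
  "linmorvenso" → 11 new (l, i, n, m, o, r, v, e, n, s, o)
  "runvitor" → 8 new (r, u, n, v, i, t, o, r)
  "lugalpaneka" → prefix "l" already present; 10 new (u, g, a, l, p, a, n, e, k, a)
  "lugaltavenlu" → prefix "lugal" already present; 7 new (t, a, v, e, n, l, u)
  "ta" → 2 new (t, a)
  "linmortavika" → prefix "linmor" already present; 6 new (t, a, v, i, k, a)
  "lugalgal" → prefix "lugal" already present; 3 new (g, a, l)
  "lugalsotor" → prefix "lugal" already present; 5 new (s, o, t, o, r)
  "lugaldepa" → prefix "lugal" already present; 4 new (d, e, p, a)
  "lugalka" → prefix "lugal" already present; 2 new (k, a)
Total nodes = 2 + 11 + 8 + 10 + 7 + 2 + 6 + 3 + 5 + 4 + 2 = 60

60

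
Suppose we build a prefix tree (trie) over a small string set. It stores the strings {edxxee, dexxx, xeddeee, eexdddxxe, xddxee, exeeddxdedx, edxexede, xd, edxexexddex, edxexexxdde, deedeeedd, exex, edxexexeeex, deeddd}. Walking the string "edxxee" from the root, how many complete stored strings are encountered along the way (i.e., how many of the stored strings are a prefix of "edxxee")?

1

Walk "edxxee" from the root; an end-of-word marker is hit whenever a stored word is a prefix of "edxxee".
Prefixes of the query that are stored words: "edxxee"
Count: 1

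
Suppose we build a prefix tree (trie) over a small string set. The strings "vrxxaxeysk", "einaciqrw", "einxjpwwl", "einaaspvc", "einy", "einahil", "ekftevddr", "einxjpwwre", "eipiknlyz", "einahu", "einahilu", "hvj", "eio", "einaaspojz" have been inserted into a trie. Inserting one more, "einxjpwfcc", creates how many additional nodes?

3

"einxjpw" is already a path in the trie; the remaining "fcc" must be added.
New nodes needed: |"einxjpwfcc"| − 7 = 10 − 7 = 3.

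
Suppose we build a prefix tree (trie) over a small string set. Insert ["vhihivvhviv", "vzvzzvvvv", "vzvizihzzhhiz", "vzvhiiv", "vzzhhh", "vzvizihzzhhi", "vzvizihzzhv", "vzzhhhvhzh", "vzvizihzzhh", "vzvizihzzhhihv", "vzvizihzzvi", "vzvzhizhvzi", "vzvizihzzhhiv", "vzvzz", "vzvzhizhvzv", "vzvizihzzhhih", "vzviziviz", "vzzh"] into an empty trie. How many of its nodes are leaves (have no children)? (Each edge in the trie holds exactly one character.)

Leaves are exactly the stored words that no other stored word extends.
Those words: "vhihivvhviv", "vzvhiiv", "vzvizihzzhhihv", "vzvizihzzhhiv", "vzvizihzzhhiz", "vzvizihzzhv", "vzvizihzzvi", "vzviziviz", "vzvzhizhvzi", "vzvzhizhvzv", "vzvzzvvvv", "vzzhhhvhzh"
Leaf count: 12

12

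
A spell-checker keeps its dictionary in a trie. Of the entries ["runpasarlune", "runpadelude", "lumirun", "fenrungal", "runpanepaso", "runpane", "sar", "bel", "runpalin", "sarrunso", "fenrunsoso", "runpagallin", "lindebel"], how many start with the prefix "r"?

6

Filter for entries beginning with "r":
Matches: "runpadelude", "runpagallin", "runpalin", "runpane", "runpanepaso", "runpasarlune"
Count: 6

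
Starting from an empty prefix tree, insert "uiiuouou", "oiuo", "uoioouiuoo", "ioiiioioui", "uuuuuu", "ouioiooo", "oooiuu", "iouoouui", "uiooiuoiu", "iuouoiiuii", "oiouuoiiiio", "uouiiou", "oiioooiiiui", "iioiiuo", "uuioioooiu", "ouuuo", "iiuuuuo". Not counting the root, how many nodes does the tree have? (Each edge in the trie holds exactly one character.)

Trace insertions, counting only characters that open a new branch:
  "uiiuouou" → 8 new (u, i, i, u, o, u, o, u)
  "oiuo" → 4 new (o, i, u, o)
  "uoioouiuoo" → prefix "u" already present; 9 new (o, i, o, o, u, i, u, o, o)
  "ioiiioioui" → 10 new (i, o, i, i, i, o, i, o, u, i)
  "uuuuuu" → prefix "u" already present; 5 new (u, u, u, u, u)
  "ouioiooo" → prefix "o" already present; 7 new (u, i, o, i, o, o, o)
  "oooiuu" → prefix "o" already present; 5 new (o, o, i, u, u)
  "iouoouui" → prefix "io" already present; 6 new (u, o, o, u, u, i)
  "uiooiuoiu" → prefix "ui" already present; 7 new (o, o, i, u, o, i, u)
  "iuouoiiuii" → prefix "i" already present; 9 new (u, o, u, o, i, i, u, i, i)
  "oiouuoiiiio" → prefix "oi" already present; 9 new (o, u, u, o, i, i, i, i, o)
  "uouiiou" → prefix "uo" already present; 5 new (u, i, i, o, u)
  "oiioooiiiui" → prefix "oi" already present; 9 new (i, o, o, o, i, i, i, u, i)
  "iioiiuo" → prefix "i" already present; 6 new (i, o, i, i, u, o)
  "uuioioooiu" → prefix "uu" already present; 8 new (i, o, i, o, o, o, i, u)
  "ouuuo" → prefix "ou" already present; 3 new (u, u, o)
  "iiuuuuo" → prefix "ii" already present; 5 new (u, u, u, u, o)
Total nodes = 8 + 4 + 9 + 10 + 5 + 7 + 5 + 6 + 7 + 9 + 9 + 5 + 9 + 6 + 8 + 3 + 5 = 115

115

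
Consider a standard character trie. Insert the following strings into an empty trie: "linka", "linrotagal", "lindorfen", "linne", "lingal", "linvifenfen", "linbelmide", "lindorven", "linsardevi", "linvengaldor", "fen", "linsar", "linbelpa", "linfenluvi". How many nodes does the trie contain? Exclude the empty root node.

Insert word by word; a character creates a node only if that edge doesn't already exist:
  "linka" → 5 new (l, i, n, k, a)
  "linrotagal" → prefix "lin" already present; 7 new (r, o, t, a, g, a, l)
  "lindorfen" → prefix "lin" already present; 6 new (d, o, r, f, e, n)
  "linne" → prefix "lin" already present; 2 new (n, e)
  "lingal" → prefix "lin" already present; 3 new (g, a, l)
  "linvifenfen" → prefix "lin" already present; 8 new (v, i, f, e, n, f, e, n)
  "linbelmide" → prefix "lin" already present; 7 new (b, e, l, m, i, d, e)
  "lindorven" → prefix "lindor" already present; 3 new (v, e, n)
  "linsardevi" → prefix "lin" already present; 7 new (s, a, r, d, e, v, i)
  "linvengaldor" → prefix "linv" already present; 8 new (e, n, g, a, l, d, o, r)
  "fen" → 3 new (f, e, n)
  "linsar" → prefix "linsar" already present; 0 new (none)
  "linbelpa" → prefix "linbel" already present; 2 new (p, a)
  "linfenluvi" → prefix "lin" already present; 7 new (f, e, n, l, u, v, i)
Total nodes = 5 + 7 + 6 + 2 + 3 + 8 + 7 + 3 + 7 + 8 + 3 + 0 + 2 + 7 = 68

68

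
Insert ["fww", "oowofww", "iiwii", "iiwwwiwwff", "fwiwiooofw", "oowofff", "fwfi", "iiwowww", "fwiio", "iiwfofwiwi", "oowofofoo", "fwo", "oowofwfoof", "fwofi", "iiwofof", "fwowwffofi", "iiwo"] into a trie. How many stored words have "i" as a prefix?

6

Walk to "i"; the words in its subtree are exactly those with that prefix.
Words under "i": iiwfofwiwi, iiwii, iiwo, iiwofof, iiwowww, iiwwwiwwff
Count: 6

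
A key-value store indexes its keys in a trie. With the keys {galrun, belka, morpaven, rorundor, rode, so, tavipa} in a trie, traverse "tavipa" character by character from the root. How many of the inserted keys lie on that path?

1

Traverse "tavipa" character by character; count nodes along the way that are marked as word ends.
Prefixes of the query that are stored words: "tavipa"
Count: 1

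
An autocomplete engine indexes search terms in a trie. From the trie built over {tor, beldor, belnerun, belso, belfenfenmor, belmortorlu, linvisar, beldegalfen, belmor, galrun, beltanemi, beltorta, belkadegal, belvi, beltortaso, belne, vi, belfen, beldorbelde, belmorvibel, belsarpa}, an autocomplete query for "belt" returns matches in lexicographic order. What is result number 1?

Words with prefix "belt", in lexicographic order: "beltanemi", "beltorta", "beltortaso"
Position 1: beltanemi

beltanemi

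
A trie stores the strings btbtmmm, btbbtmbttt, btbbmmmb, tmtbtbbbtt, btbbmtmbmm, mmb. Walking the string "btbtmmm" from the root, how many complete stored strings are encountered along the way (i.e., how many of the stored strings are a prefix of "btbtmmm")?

Check each prefix of "btbtmmm" against the stored set — each match is an end-marker on the path.
Prefixes of the query that are stored words: "btbtmmm"
Count: 1

1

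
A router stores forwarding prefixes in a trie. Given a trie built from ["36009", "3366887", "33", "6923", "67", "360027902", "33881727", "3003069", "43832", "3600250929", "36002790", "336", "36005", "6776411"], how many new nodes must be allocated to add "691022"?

4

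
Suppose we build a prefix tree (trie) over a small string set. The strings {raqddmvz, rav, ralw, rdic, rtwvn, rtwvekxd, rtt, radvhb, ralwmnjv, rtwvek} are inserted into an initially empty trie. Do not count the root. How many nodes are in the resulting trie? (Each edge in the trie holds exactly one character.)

31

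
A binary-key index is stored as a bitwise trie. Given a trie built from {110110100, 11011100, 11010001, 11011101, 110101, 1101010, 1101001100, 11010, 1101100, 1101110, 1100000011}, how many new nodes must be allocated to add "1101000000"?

"1101000" is already a path in the trie; the remaining "000" must be added.
So 10 − 7 = 3 new nodes.

3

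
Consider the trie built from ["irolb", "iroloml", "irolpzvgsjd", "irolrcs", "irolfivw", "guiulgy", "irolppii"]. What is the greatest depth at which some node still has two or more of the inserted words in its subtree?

Look for the deepest trie node that still has at least two words in its subtree.
"irolppii" and "irolpzvgsjd" agree on "irolp" (5 characters) before diverging; nothing deeper is shared.
Longest shared-prefix length: 5

5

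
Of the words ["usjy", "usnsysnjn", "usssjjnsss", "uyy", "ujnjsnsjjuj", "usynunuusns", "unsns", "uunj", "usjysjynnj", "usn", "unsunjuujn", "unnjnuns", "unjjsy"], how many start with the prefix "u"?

13

Filter for entries beginning with "u":
Matches: "ujnjsnsjjuj", "unjjsy", "unnjnuns", "unsns", "unsunjuujn", "usjy", "usjysjynnj", "usn", "usnsysnjn", "usssjjnsss", "usynunuusns", "uunj", "uyy"
Count: 13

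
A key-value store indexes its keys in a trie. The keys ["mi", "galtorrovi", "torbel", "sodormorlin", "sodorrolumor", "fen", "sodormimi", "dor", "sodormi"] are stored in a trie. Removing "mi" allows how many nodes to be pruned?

2

Walk "mi" from the leaf back toward the root, removing each node that no remaining word uses.
No other word shares any prefix with "mi", so all 2 of its nodes go.
Nodes removed: 2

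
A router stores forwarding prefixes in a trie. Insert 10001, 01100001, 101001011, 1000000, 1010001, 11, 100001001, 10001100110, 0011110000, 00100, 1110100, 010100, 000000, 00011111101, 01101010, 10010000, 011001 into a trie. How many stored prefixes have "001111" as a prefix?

1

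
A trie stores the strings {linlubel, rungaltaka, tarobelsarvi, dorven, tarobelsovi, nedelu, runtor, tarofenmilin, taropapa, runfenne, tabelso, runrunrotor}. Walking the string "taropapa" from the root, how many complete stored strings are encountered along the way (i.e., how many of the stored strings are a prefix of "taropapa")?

Traverse "taropapa" character by character; count nodes along the way that are marked as word ends.
Prefixes of the query that are stored words: "taropapa"
Count: 1

1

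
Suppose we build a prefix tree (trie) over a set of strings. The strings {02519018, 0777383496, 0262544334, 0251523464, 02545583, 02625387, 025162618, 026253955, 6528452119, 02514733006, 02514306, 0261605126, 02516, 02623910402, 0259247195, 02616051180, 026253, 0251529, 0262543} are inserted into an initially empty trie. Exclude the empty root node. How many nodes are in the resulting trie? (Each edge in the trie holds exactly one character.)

Insert word by word; a character creates a node only if that edge doesn't already exist:
  "02519018" → 8 new (0, 2, 5, 1, 9, 0, 1, 8)
  "0777383496" → prefix "0" already present; 9 new (7, 7, 7, 3, 8, 3, 4, 9, 6)
  "0262544334" → prefix "02" already present; 8 new (6, 2, 5, 4, 4, 3, 3, 4)
  "0251523464" → prefix "0251" already present; 6 new (5, 2, 3, 4, 6, 4)
  "02545583" → prefix "025" already present; 5 new (4, 5, 5, 8, 3)
  "02625387" → prefix "02625" already present; 3 new (3, 8, 7)
  "025162618" → prefix "0251" already present; 5 new (6, 2, 6, 1, 8)
  "026253955" → prefix "026253" already present; 3 new (9, 5, 5)
  "6528452119" → 10 new (6, 5, 2, 8, 4, 5, 2, 1, 1, 9)
  "02514733006" → prefix "0251" already present; 7 new (4, 7, 3, 3, 0, 0, 6)
  "02514306" → prefix "02514" already present; 3 new (3, 0, 6)
  "0261605126" → prefix "026" already present; 7 new (1, 6, 0, 5, 1, 2, 6)
  "02516" → prefix "02516" already present; 0 new (none)
  "02623910402" → prefix "0262" already present; 7 new (3, 9, 1, 0, 4, 0, 2)
  "0259247195" → prefix "025" already present; 7 new (9, 2, 4, 7, 1, 9, 5)
  "02616051180" → prefix "02616051" already present; 3 new (1, 8, 0)
  "026253" → prefix "026253" already present; 0 new (none)
  "0251529" → prefix "025152" already present; 1 new (9)
  "0262543" → prefix "026254" already present; 1 new (3)
Total nodes = 8 + 9 + 8 + 6 + 5 + 3 + 5 + 3 + 10 + 7 + 3 + 7 + 0 + 7 + 7 + 3 + 0 + 1 + 1 = 93

93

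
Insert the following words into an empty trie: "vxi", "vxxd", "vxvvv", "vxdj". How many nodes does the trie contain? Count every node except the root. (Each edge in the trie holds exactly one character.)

Trie structure (* marks end of a word):
(root)
└─ v
   └─ x
      ├─ d
      │  └─ j *
      ├─ i *
      ├─ v
      │  └─ v
      │     └─ v *
      └─ x
         └─ d *
Counting every labelled node above: 10.

10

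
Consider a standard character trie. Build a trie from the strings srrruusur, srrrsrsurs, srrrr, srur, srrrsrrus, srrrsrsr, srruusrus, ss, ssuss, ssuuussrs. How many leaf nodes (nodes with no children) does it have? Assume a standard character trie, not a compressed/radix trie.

A leaf is a node with no children — equivalently, the end of a word that is not a proper prefix of any other stored word.
Those words: "srrrr", "srrrsrrus", "srrrsrsr", "srrrsrsurs", "srrruusur", "srruusrus", "srur", "ssuss", "ssuuussrs"
Leaf count: 9

9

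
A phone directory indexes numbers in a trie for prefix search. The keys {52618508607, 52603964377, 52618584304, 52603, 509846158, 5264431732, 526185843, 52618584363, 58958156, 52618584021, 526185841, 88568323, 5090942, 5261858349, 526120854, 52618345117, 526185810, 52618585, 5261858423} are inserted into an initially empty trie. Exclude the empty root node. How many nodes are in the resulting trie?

83

Insert word by word; a character creates a node only if that edge doesn't already exist:
  "52618508607" → 11 new (5, 2, 6, 1, 8, 5, 0, 8, 6, 0, 7)
  "52603964377" → prefix "526" already present; 8 new (0, 3, 9, 6, 4, 3, 7, 7)
  "52618584304" → prefix "526185" already present; 5 new (8, 4, 3, 0, 4)
  "52603" → prefix "52603" already present; 0 new (none)
  "509846158" → prefix "5" already present; 8 new (0, 9, 8, 4, 6, 1, 5, 8)
  "5264431732" → prefix "526" already present; 7 new (4, 4, 3, 1, 7, 3, 2)
  "526185843" → prefix "526185843" already present; 0 new (none)
  "52618584363" → prefix "526185843" already present; 2 new (6, 3)
  "58958156" → prefix "5" already present; 7 new (8, 9, 5, 8, 1, 5, 6)
  "52618584021" → prefix "52618584" already present; 3 new (0, 2, 1)
  "526185841" → prefix "52618584" already present; 1 new (1)
  "88568323" → 8 new (8, 8, 5, 6, 8, 3, 2, 3)
  "5090942" → prefix "509" already present; 4 new (0, 9, 4, 2)
  "5261858349" → prefix "5261858" already present; 3 new (3, 4, 9)
  "526120854" → prefix "5261" already present; 5 new (2, 0, 8, 5, 4)
  "52618345117" → prefix "52618" already present; 6 new (3, 4, 5, 1, 1, 7)
  "526185810" → prefix "5261858" already present; 2 new (1, 0)
  "52618585" → prefix "5261858" already present; 1 new (5)
  "5261858423" → prefix "52618584" already present; 2 new (2, 3)
Total nodes = 11 + 8 + 5 + 0 + 8 + 7 + 0 + 2 + 7 + 3 + 1 + 8 + 4 + 3 + 5 + 6 + 2 + 1 + 2 = 83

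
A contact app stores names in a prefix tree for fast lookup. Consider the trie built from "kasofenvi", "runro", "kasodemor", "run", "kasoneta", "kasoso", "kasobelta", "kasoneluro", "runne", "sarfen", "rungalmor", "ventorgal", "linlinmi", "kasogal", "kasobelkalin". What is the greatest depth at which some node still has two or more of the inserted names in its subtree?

Look for the deepest trie node that still has at least two words in its subtree.
e.g. "kasobelkalin" and "kasobelta" share the prefix "kasobel" of length 7; no pair shares a longer one.
Longest shared-prefix length: 7

7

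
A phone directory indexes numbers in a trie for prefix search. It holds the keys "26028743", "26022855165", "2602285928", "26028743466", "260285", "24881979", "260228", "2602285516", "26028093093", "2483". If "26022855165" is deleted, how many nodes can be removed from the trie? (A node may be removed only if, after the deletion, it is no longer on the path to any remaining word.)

1

A node on "26022855165"'s path can go only if nothing else ends at it or branches off below it.
The suffix "5" (1 node) is used only by "26022855165"; "2602285516" is itself a stored word, so pruning stops there.
Nodes removed: 1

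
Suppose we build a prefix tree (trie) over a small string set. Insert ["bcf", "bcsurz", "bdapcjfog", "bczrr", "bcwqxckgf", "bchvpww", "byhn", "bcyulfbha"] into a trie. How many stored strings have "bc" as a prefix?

6

Walk to "bc"; the words in its subtree are exactly those with that prefix.
Words under "bc": bcf, bchvpww, bcsurz, bcwqxckgf, bcyulfbha, bczrr
Count: 6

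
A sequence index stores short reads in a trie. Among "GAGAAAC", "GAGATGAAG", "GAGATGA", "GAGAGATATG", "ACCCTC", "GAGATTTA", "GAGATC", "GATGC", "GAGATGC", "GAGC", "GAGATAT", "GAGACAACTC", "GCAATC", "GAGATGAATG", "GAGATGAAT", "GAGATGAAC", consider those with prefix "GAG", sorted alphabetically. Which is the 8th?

GAGATGAAG

DFS of the "GAG" subtree visits, in order: "GAGAAAC", "GAGACAACTC", "GAGAGATATG", "GAGATAT", "GAGATC", "GAGATGA", "GAGATGAAC", "GAGATGAAG", "GAGATGAAT", "GAGATGAATG", "GAGATGC", "GAGATTTA", "GAGC"
Position 8: GAGATGAAG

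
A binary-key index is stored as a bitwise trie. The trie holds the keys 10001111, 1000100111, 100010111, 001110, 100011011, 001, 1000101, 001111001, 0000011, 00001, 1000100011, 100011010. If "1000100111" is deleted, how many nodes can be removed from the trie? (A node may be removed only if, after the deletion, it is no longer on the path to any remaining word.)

3

A node on "1000100111"'s path can go only if nothing else ends at it or branches off below it.
The suffix "111" (3 nodes) is used only by "1000100111"; the node for "1000100" still has the child "0", so pruning stops there.
Nodes removed: 3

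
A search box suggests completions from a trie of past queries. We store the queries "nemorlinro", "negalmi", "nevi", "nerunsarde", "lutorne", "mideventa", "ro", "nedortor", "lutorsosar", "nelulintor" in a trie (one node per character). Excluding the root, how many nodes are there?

62

Insert word by word; a character creates a node only if that edge doesn't already exist:
  "nemorlinro" → 10 new (n, e, m, o, r, l, i, n, r, o)
  "negalmi" → prefix "ne" already present; 5 new (g, a, l, m, i)
  "nevi" → prefix "ne" already present; 2 new (v, i)
  "nerunsarde" → prefix "ne" already present; 8 new (r, u, n, s, a, r, d, e)
  "lutorne" → 7 new (l, u, t, o, r, n, e)
  "mideventa" → 9 new (m, i, d, e, v, e, n, t, a)
  "ro" → 2 new (r, o)
  "nedortor" → prefix "ne" already present; 6 new (d, o, r, t, o, r)
  "lutorsosar" → prefix "lutor" already present; 5 new (s, o, s, a, r)
  "nelulintor" → prefix "ne" already present; 8 new (l, u, l, i, n, t, o, r)
Total nodes = 10 + 5 + 2 + 8 + 7 + 9 + 2 + 6 + 5 + 8 = 62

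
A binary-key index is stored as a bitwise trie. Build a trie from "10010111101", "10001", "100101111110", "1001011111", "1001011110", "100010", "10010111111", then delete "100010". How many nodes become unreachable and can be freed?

1

After clearing the end-marker at "100010", prune upward until reaching a node still needed by another word.
The suffix "0" (1 node) is used only by "100010"; "10001" is itself a stored word, so pruning stops there.
Nodes removed: 1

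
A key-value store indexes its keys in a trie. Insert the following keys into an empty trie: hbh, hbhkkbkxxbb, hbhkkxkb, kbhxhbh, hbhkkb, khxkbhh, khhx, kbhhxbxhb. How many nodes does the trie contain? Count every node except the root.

Count nodes per top-level branch (shared prefixes stored once):
  'h'-branch (hbh, hbhkkb, hbhkkbkxxbb, hbhkkxkb): 14 nodes
  'k'-branch (kbhhxbxhb, kbhxhbh, khhx, khxkbhh): 21 nodes
Sum: 35

35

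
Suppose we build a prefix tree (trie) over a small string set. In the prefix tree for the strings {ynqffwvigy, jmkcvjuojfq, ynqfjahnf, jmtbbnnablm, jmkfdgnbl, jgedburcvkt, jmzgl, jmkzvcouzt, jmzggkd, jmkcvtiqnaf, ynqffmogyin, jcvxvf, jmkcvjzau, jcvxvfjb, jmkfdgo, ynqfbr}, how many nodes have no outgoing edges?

A leaf is a node with no children — equivalently, the end of a word that is not a proper prefix of any other stored word.
Those words: "jcvxvfjb", "jgedburcvkt", "jmkcvjuojfq", "jmkcvjzau", "jmkcvtiqnaf", "jmkfdgnbl", "jmkfdgo", "jmkzvcouzt", "jmtbbnnablm", "jmzggkd", "jmzgl", "ynqfbr", "ynqffmogyin", "ynqffwvigy", "ynqfjahnf"
Leaf count: 15

15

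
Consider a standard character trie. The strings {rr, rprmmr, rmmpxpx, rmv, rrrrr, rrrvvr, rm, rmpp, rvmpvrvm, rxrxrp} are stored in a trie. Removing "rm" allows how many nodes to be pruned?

A node on "rm"'s path can go only if nothing else ends at it or branches off below it.
Every node on "rm" is still needed (e.g. by "rmmpxpx"), so nothing is freed.
Nodes removed: 0

0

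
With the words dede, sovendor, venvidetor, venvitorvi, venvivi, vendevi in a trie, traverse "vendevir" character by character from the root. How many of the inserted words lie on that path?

1

Check each prefix of "vendevir" against the stored set — each match is an end-marker on the path.
Prefixes of the query that are stored words: "vendevi"
Count: 1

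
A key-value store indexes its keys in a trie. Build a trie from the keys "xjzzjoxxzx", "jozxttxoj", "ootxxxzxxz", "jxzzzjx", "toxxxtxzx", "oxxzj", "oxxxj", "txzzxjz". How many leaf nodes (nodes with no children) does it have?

A leaf is a node with no children — equivalently, the end of a word that is not a proper prefix of any other stored word.
Those words: "jozxttxoj", "jxzzzjx", "ootxxxzxxz", "oxxxj", "oxxzj", "toxxxtxzx", "txzzxjz", "xjzzjoxxzx"
Leaf count: 8

8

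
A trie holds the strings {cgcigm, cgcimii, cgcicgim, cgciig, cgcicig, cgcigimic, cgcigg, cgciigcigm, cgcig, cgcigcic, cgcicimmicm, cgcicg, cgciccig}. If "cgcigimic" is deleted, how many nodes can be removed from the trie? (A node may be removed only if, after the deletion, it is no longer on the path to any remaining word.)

A node on "cgcigimic"'s path can go only if nothing else ends at it or branches off below it.
The suffix "imic" (4 nodes) is used only by "cgcigimic"; the node for "cgcig" still has the child "m", so pruning stops there.
Nodes removed: 4

4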